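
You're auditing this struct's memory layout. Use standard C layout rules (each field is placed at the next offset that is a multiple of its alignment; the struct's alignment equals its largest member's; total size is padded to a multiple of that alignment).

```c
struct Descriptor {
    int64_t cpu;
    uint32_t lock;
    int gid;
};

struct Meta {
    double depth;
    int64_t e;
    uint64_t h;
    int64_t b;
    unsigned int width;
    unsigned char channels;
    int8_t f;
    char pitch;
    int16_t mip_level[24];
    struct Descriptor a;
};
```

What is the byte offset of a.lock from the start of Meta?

Descriptor: cpu at 0 (size 8, align 8) → ends 8; lock at 8 (size 4, align 4) → ends 12; gid at 12 (size 4, align 4) → ends 16; total 16 bytes, alignment 8
depth at 0 (size 8, align 8) → ends 8
e at 8 (size 8, align 8) → ends 16
h at 16 (size 8, align 8) → ends 24
b at 24 (size 8, align 8) → ends 32
width at 32 (size 4, align 4) → ends 36
channels at 36 (size 1, align 1) → ends 37
f at 37 (size 1, align 1) → ends 38
pitch at 38 (size 1, align 1) → ends 39
pad 1 to align 2 for mip_level
mip_level at 40 (size 48, align 2) → ends 88
a at 88 (size 16, align 8) → ends 104
within Descriptor: lock at 8
88 + 8 = 96

96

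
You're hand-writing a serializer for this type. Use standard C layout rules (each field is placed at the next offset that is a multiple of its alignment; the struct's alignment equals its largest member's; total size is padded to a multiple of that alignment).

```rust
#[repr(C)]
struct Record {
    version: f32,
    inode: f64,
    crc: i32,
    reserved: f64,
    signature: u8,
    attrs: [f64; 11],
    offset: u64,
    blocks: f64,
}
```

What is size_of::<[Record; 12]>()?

1728

0..4  version  (4B, 4-aligned)
4..8  -- padding (4B)
8..16  inode  (8B, 8-aligned)
16..20  crc  (4B, 4-aligned)
20..24  -- padding (4B)
24..32  reserved  (8B, 8-aligned)
32..33  signature  (1B, 1-aligned)
33..40  -- padding (7B)
40..128  attrs  (88B, 8-aligned)
128..136  offset  (8B, 8-aligned)
136..144  blocks  (8B, 8-aligned)
sizeof = 144, alignof = 8
array of 12: 12 × 144 = 1728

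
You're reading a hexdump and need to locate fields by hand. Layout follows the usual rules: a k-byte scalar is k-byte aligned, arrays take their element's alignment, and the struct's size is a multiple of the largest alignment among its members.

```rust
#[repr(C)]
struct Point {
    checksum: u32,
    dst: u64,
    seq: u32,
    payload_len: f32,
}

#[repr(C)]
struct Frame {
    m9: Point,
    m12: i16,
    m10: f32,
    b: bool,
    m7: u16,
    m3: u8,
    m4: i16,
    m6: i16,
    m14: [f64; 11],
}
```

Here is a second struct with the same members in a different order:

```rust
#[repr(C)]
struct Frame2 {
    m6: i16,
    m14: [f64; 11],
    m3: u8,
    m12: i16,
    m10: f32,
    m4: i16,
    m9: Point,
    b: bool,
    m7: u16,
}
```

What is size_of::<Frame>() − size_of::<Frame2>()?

-8

Point: checksum at 0 (size 4, align 4) → ends 4; pad 4 to align 8 for dst; dst at 8 (size 8, align 8) → ends 16; seq at 16 (size 4, align 4) → ends 20; payload_len at 20 (size 4, align 4) → ends 24; total 24 bytes, alignment 8
m9 at 0 (size 24, align 8) → ends 24
m12 at 24 (size 2, align 2) → ends 26
pad 2 to align 4 for m10
m10 at 28 (size 4, align 4) → ends 32
b at 32 (size 1, align 1) → ends 33
pad 1 to align 2 for m7
m7 at 34 (size 2, align 2) → ends 36
m3 at 36 (size 1, align 1) → ends 37
pad 1 to align 2 for m4
m4 at 38 (size 2, align 2) → ends 40
m6 at 40 (size 2, align 2) → ends 42
pad 6 to align 8 for m14
m14 at 48 (size 88, align 8) → ends 136
total 136 bytes, alignment 8
— Frame2 —
m6 at 0 (size 2, align 2) → ends 2
pad 6 to align 8 for m14
m14 at 8 (size 88, align 8) → ends 96
m3 at 96 (size 1, align 1) → ends 97
pad 1 to align 2 for m12
m12 at 98 (size 2, align 2) → ends 100
m10 at 100 (size 4, align 4) → ends 104
m4 at 104 (size 2, align 2) → ends 106
pad 6 to align 8 for m9
m9 at 112 (size 24, align 8) → ends 136
b at 136 (size 1, align 1) → ends 137
pad 1 to align 2 for m7
m7 at 138 (size 2, align 2) → ends 140
tail pad 4 to reach multiple of 8
total 144 bytes, alignment 8
136 − 144 = -8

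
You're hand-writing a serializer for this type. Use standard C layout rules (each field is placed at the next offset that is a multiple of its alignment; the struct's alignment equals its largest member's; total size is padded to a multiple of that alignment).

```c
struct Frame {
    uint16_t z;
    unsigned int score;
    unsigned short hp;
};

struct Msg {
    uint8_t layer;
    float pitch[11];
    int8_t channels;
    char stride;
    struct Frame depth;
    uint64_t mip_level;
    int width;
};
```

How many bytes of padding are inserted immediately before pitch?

Frame: @0: z [2B, align 2] → 2; +2 pad (align 4); @4: score [4B, align 4] → 8; @8: hp [2B, align 2] → 10; +2 tail pad (align 4); size 12, align 4
@0: layer [1B, align 1] → 1
+3 pad (align 4)
@4: pitch [44B, align 4] → 48

3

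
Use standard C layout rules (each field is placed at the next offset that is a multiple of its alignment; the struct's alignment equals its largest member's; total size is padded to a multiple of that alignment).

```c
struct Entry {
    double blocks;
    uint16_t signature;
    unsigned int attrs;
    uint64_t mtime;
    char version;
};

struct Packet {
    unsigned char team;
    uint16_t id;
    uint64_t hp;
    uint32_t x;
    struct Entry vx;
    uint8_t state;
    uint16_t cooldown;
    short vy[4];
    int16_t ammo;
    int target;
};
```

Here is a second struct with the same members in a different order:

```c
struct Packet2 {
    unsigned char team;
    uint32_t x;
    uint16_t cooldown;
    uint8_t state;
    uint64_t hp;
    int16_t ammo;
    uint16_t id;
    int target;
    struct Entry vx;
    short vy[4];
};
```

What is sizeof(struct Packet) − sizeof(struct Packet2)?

8

Entry: blocks at 0 (size 8, align 8) → ends 8; signature at 8 (size 2, align 2) → ends 10; pad 2 to align 4 for attrs; attrs at 12 (size 4, align 4) → ends 16; mtime at 16 (size 8, align 8) → ends 24; version at 24 (size 1, align 1) → ends 25; tail pad 7 to reach multiple of 8; total 32 bytes, alignment 8
team at 0 (size 1, align 1) → ends 1
pad 1 to align 2 for id
id at 2 (size 2, align 2) → ends 4
pad 4 to align 8 for hp
hp at 8 (size 8, align 8) → ends 16
x at 16 (size 4, align 4) → ends 20
pad 4 to align 8 for vx
vx at 24 (size 32, align 8) → ends 56
state at 56 (size 1, align 1) → ends 57
pad 1 to align 2 for cooldown
cooldown at 58 (size 2, align 2) → ends 60
vy at 60 (size 8, align 2) → ends 68
ammo at 68 (size 2, align 2) → ends 70
pad 2 to align 4 for target
target at 72 (size 4, align 4) → ends 76
tail pad 4 to reach multiple of 8
total 80 bytes, alignment 8
— Packet2 —
team at 0 (size 1, align 1) → ends 1
pad 3 to align 4 for x
x at 4 (size 4, align 4) → ends 8
cooldown at 8 (size 2, align 2) → ends 10
state at 10 (size 1, align 1) → ends 11
pad 5 to align 8 for hp
hp at 16 (size 8, align 8) → ends 24
ammo at 24 (size 2, align 2) → ends 26
id at 26 (size 2, align 2) → ends 28
target at 28 (size 4, align 4) → ends 32
vx at 32 (size 32, align 8) → ends 64
vy at 64 (size 8, align 2) → ends 72
total 72 bytes, alignment 8
80 − 72 = 8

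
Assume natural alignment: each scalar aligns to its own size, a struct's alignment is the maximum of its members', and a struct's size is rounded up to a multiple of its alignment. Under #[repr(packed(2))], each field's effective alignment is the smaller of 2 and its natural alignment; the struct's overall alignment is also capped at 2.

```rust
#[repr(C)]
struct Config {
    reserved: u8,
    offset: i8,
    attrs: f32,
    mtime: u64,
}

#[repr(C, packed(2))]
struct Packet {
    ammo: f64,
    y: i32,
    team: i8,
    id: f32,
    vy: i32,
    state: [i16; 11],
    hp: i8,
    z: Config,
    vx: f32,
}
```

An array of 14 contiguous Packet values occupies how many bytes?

924

Config: 0..1  reserved  (1B, 1-aligned); 1..2  offset  (1B, 1-aligned); 2..4  -- padding (2B); 4..8  attrs  (4B, 4-aligned); 8..16  mtime  (8B, 8-aligned); sizeof = 16, alignof = 8
0..8  ammo  (8B, 2-aligned)
8..12  y  (4B, 2-aligned)
12..13  team  (1B, 1-aligned)
13..14  -- padding (1B)
14..18  id  (4B, 2-aligned)
18..22  vy  (4B, 2-aligned)
22..44  state  (22B, 2-aligned)
44..45  hp  (1B, 1-aligned)
45..46  -- padding (1B)
46..62  z  (16B, 2-aligned)
62..66  vx  (4B, 2-aligned)
sizeof = 66, alignof = 2
array of 14: 14 × 66 = 924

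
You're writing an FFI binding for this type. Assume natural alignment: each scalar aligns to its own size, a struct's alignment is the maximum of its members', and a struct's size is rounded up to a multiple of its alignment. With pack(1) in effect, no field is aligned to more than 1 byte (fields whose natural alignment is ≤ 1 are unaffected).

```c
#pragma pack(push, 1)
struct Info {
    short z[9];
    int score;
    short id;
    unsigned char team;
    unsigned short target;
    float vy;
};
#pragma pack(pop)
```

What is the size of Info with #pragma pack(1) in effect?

31

@0: z [18B, align 1] → 18
@18: score [4B, align 1] → 22
@22: id [2B, align 1] → 24
@24: team [1B, align 1] → 25
@25: target [2B, align 1] → 27
@27: vy [4B, align 1] → 31
size 31, align 1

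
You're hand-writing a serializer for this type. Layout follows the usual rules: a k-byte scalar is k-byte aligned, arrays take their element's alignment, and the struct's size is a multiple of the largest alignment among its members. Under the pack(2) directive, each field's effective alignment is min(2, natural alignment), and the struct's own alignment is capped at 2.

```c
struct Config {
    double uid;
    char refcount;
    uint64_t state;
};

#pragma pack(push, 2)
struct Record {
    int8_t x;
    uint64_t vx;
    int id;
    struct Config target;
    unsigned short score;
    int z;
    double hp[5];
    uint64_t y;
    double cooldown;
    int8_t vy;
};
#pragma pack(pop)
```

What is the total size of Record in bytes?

Config: 0..8  uid  (8B, 8-aligned); 8..9  refcount  (1B, 1-aligned); 9..16  -- padding (7B); 16..24  state  (8B, 8-aligned); sizeof = 24, alignof = 8
0..1  x  (1B, 1-aligned)
1..2  -- padding (1B)
2..10  vx  (8B, 2-aligned)
10..14  id  (4B, 2-aligned)
14..38  target  (24B, 2-aligned)
38..40  score  (2B, 2-aligned)
40..44  z  (4B, 2-aligned)
44..84  hp  (40B, 2-aligned)
84..92  y  (8B, 2-aligned)
92..100  cooldown  (8B, 2-aligned)
100..101  vy  (1B, 1-aligned)
101..102  -- tail padding (1B)
sizeof = 102, alignof = 2

102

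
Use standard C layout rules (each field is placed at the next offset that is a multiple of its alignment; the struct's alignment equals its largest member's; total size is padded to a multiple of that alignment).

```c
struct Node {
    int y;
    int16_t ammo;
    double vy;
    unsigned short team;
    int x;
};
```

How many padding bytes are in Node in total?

@0: y [4B, align 4] → 4
@4: ammo [2B, align 2] → 6
+2 pad (align 8)
@8: vy [8B, align 8] → 16
@16: team [2B, align 2] → 18
+2 pad (align 4)
@20: x [4B, align 4] → 24
size 24, align 8
data bytes 20, size 24 → padding 4

4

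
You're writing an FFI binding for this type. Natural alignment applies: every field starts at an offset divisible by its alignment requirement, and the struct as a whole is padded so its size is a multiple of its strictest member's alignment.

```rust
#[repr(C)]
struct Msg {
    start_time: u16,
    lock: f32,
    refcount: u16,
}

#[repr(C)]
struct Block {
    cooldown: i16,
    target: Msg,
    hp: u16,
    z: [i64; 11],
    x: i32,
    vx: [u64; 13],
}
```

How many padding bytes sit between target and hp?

Msg: 0..2  start_time  (2B, 2-aligned); 2..4  -- padding (2B); 4..8  lock  (4B, 4-aligned); 8..10  refcount  (2B, 2-aligned); 10..12  -- tail padding (2B); sizeof = 12, alignof = 4
0..2  cooldown  (2B, 2-aligned)
2..4  -- padding (2B)
4..16  target  (12B, 4-aligned)
16..18  hp  (2B, 2-aligned)

0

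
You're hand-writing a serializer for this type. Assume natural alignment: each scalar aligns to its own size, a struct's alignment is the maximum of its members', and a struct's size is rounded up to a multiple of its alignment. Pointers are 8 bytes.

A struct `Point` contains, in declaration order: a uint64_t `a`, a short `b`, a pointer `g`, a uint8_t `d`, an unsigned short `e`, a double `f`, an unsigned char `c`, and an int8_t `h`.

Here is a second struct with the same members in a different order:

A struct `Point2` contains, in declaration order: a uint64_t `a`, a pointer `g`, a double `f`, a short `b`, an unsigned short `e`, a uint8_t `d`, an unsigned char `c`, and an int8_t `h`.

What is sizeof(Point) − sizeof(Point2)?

16

a at 0 (size 8, align 8) → ends 8
b at 8 (size 2, align 2) → ends 10
pad 6 to align 8 for g
g at 16 (size 8, align 8) → ends 24
d at 24 (size 1, align 1) → ends 25
pad 1 to align 2 for e
e at 26 (size 2, align 2) → ends 28
pad 4 to align 8 for f
f at 32 (size 8, align 8) → ends 40
c at 40 (size 1, align 1) → ends 41
h at 41 (size 1, align 1) → ends 42
tail pad 6 to reach multiple of 8
total 48 bytes, alignment 8
— Point2 —
a at 0 (size 8, align 8) → ends 8
g at 8 (size 8, align 8) → ends 16
f at 16 (size 8, align 8) → ends 24
b at 24 (size 2, align 2) → ends 26
e at 26 (size 2, align 2) → ends 28
d at 28 (size 1, align 1) → ends 29
c at 29 (size 1, align 1) → ends 30
h at 30 (size 1, align 1) → ends 31
tail pad 1 to reach multiple of 8
total 32 bytes, alignment 8
48 − 32 = 16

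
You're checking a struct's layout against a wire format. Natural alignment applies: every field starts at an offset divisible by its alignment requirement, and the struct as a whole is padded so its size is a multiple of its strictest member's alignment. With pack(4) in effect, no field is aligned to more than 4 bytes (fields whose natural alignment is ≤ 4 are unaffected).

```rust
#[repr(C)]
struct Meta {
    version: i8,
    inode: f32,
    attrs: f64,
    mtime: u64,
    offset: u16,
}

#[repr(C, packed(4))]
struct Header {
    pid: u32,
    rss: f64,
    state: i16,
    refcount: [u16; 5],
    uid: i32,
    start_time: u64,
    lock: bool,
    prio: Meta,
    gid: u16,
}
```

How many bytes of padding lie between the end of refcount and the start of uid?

Meta: 0..1  version  (1B, 1-aligned); 1..4  -- padding (3B); 4..8  inode  (4B, 4-aligned); 8..16  attrs  (8B, 8-aligned); 16..24  mtime  (8B, 8-aligned); 24..26  offset  (2B, 2-aligned); 26..32  -- tail padding (6B); sizeof = 32, alignof = 8
0..4  pid  (4B, 4-aligned)
4..12  rss  (8B, 4-aligned)
12..14  state  (2B, 2-aligned)
14..24  refcount  (10B, 2-aligned)
24..28  uid  (4B, 4-aligned)

0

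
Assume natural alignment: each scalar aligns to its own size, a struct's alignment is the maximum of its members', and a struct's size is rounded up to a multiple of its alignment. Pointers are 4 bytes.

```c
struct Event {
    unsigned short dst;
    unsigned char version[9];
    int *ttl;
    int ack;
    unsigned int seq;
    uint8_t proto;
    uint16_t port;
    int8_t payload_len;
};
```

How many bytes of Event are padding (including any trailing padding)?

@0: dst [2B, align 2] → 2
@2: version [9B, align 1] → 11
+1 pad (align 4)
@12: ttl [4B, align 4] → 16
@16: ack [4B, align 4] → 20
@20: seq [4B, align 4] → 24
@24: proto [1B, align 1] → 25
+1 pad (align 2)
@26: port [2B, align 2] → 28
@28: payload_len [1B, align 1] → 29
+3 tail pad (align 4)
size 32, align 4
data bytes 27, size 32 → padding 5

5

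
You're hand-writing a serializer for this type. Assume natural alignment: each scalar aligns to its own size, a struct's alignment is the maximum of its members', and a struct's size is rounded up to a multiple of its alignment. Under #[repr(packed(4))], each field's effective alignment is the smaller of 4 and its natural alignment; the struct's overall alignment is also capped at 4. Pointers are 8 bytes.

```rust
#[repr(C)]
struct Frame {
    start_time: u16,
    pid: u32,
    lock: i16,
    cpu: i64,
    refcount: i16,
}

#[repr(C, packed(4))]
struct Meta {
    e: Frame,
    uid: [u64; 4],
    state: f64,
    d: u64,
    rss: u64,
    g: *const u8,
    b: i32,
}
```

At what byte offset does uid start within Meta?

32

Frame: @0: start_time [2B, align 2] → 2; +2 pad (align 4); @4: pid [4B, align 4] → 8; @8: lock [2B, align 2] → 10; +6 pad (align 8); @16: cpu [8B, align 8] → 24; @24: refcount [2B, align 2] → 26; +6 tail pad (align 8); size 32, align 8
@0: e [32B, align 4] → 32
@32: uid [32B, align 4] → 64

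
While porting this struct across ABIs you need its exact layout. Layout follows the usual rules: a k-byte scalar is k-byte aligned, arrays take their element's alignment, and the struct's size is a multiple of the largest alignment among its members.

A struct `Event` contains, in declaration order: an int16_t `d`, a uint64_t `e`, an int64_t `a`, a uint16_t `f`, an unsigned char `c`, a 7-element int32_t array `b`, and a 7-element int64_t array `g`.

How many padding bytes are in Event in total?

7

0..2  d  (2B, 2-aligned)
2..8  -- padding (6B)
8..16  e  (8B, 8-aligned)
16..24  a  (8B, 8-aligned)
24..26  f  (2B, 2-aligned)
26..27  c  (1B, 1-aligned)
27..28  -- padding (1B)
28..56  b  (28B, 4-aligned)
56..112  g  (56B, 8-aligned)
sizeof = 112, alignof = 8
data bytes 105, size 112 → padding 7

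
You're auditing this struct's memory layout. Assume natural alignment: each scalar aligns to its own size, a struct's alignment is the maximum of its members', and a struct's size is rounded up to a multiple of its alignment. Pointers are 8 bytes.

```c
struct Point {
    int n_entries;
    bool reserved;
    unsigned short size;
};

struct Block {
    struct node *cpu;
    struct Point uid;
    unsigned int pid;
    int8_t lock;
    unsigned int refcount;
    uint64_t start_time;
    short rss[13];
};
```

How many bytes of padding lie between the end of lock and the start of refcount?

Point: @0: n_entries [4B, align 4] → 4; @4: reserved [1B, align 1] → 5; +1 pad (align 2); @6: size [2B, align 2] → 8; size 8, align 4
@0: cpu [8B, align 8] → 8
@8: uid [8B, align 4] → 16
@16: pid [4B, align 4] → 20
@20: lock [1B, align 1] → 21
+3 pad (align 4)
@24: refcount [4B, align 4] → 28

3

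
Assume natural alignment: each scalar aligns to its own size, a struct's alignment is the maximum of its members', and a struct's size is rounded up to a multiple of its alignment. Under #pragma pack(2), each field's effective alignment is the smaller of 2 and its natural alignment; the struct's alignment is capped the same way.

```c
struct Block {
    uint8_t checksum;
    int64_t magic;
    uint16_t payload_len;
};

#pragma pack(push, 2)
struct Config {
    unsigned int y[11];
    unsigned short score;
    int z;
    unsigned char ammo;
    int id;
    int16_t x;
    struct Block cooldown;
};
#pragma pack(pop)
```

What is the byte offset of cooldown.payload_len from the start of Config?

74

Block: @0: checksum [1B, align 1] → 1; +7 pad (align 8); @8: magic [8B, align 8] → 16; @16: payload_len [2B, align 2] → 18; +6 tail pad (align 8); size 24, align 8
@0: y [44B, align 2] → 44
@44: score [2B, align 2] → 46
@46: z [4B, align 2] → 50
@50: ammo [1B, align 1] → 51
+1 pad (align 2)
@52: id [4B, align 2] → 56
@56: x [2B, align 2] → 58
@58: cooldown [24B, align 2] → 82
within Block: payload_len at 16
58 + 16 = 74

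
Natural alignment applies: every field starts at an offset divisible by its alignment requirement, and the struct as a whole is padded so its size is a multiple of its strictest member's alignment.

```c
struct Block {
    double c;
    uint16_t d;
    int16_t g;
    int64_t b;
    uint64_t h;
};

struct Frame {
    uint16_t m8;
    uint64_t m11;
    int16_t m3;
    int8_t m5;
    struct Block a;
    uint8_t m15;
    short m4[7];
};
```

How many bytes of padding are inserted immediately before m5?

Block: 0..8  c  (8B, 8-aligned); 8..10  d  (2B, 2-aligned); 10..12  g  (2B, 2-aligned); 12..16  -- padding (4B); 16..24  b  (8B, 8-aligned); 24..32  h  (8B, 8-aligned); sizeof = 32, alignof = 8
0..2  m8  (2B, 2-aligned)
2..8  -- padding (6B)
8..16  m11  (8B, 8-aligned)
16..18  m3  (2B, 2-aligned)
18..19  m5  (1B, 1-aligned)

0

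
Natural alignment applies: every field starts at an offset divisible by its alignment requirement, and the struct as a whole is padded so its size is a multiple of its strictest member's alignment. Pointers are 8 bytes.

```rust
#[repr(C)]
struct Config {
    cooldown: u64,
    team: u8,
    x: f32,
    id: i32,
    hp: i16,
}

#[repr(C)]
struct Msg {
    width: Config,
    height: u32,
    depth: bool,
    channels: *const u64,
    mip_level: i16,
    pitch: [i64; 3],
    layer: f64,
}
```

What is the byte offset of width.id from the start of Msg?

Config: @0: cooldown [8B, align 8] → 8; @8: team [1B, align 1] → 9; +3 pad (align 4); @12: x [4B, align 4] → 16; @16: id [4B, align 4] → 20; @20: hp [2B, align 2] → 22; +2 tail pad (align 8); size 24, align 8
@0: width [24B, align 8] → 24
within Config: id at 16
0 + 16 = 16

16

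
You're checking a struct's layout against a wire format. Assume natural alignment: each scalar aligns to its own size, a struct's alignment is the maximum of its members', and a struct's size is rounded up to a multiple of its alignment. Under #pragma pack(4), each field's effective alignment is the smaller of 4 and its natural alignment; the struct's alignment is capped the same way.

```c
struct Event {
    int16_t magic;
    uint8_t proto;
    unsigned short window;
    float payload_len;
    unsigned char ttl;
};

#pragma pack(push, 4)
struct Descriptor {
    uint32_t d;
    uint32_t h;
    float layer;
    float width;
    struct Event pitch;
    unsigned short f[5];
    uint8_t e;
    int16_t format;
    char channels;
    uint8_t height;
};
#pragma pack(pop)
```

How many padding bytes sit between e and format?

1

Event: magic at 0 (size 2, align 2) → ends 2; proto at 2 (size 1, align 1) → ends 3; pad 1 to align 2 for window; window at 4 (size 2, align 2) → ends 6; pad 2 to align 4 for payload_len; payload_len at 8 (size 4, align 4) → ends 12; ttl at 12 (size 1, align 1) → ends 13; tail pad 3 to reach multiple of 4; total 16 bytes, alignment 4
d at 0 (size 4, align 4) → ends 4
h at 4 (size 4, align 4) → ends 8
layer at 8 (size 4, align 4) → ends 12
width at 12 (size 4, align 4) → ends 16
pitch at 16 (size 16, align 4) → ends 32
f at 32 (size 10, align 2) → ends 42
e at 42 (size 1, align 1) → ends 43
pad 1 to align 2 for format
format at 44 (size 2, align 2) → ends 46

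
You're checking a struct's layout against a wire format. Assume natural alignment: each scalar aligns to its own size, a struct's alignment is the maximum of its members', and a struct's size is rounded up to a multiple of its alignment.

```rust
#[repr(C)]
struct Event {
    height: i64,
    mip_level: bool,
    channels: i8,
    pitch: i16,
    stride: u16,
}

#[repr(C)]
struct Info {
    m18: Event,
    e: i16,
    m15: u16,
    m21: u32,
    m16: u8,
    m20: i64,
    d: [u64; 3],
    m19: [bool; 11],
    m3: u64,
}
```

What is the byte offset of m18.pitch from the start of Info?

Event: @0: height [8B, align 8] → 8; @8: mip_level [1B, align 1] → 9; @9: channels [1B, align 1] → 10; @10: pitch [2B, align 2] → 12; @12: stride [2B, align 2] → 14; +2 tail pad (align 8); size 16, align 8
@0: m18 [16B, align 8] → 16
within Event: pitch at 10
0 + 10 = 10

10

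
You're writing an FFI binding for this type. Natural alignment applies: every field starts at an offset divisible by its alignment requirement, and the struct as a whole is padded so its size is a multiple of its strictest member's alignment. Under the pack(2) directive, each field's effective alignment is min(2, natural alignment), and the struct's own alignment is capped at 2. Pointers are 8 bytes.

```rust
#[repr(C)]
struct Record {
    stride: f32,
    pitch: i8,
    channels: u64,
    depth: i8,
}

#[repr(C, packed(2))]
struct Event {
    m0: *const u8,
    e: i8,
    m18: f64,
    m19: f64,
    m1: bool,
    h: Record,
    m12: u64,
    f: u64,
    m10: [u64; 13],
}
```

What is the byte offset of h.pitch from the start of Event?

32

Record: 0..4  stride  (4B, 4-aligned); 4..5  pitch  (1B, 1-aligned); 5..8  -- padding (3B); 8..16  channels  (8B, 8-aligned); 16..17  depth  (1B, 1-aligned); 17..24  -- tail padding (7B); sizeof = 24, alignof = 8
0..8  m0  (8B, 2-aligned)
8..9  e  (1B, 1-aligned)
9..10  -- padding (1B)
10..18  m18  (8B, 2-aligned)
18..26  m19  (8B, 2-aligned)
26..27  m1  (1B, 1-aligned)
27..28  -- padding (1B)
28..52  h  (24B, 2-aligned)
within Record: pitch at 4
28 + 4 = 32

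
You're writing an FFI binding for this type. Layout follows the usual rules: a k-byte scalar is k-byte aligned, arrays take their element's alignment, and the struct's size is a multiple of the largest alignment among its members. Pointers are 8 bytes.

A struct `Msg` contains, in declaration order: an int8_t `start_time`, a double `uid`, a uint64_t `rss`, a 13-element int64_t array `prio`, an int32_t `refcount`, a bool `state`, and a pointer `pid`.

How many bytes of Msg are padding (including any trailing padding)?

@0: start_time [1B, align 1] → 1
+7 pad (align 8)
@8: uid [8B, align 8] → 16
@16: rss [8B, align 8] → 24
@24: prio [104B, align 8] → 128
@128: refcount [4B, align 4] → 132
@132: state [1B, align 1] → 133
+3 pad (align 8)
@136: pid [8B, align 8] → 144
size 144, align 8
data bytes 134, size 144 → padding 10

10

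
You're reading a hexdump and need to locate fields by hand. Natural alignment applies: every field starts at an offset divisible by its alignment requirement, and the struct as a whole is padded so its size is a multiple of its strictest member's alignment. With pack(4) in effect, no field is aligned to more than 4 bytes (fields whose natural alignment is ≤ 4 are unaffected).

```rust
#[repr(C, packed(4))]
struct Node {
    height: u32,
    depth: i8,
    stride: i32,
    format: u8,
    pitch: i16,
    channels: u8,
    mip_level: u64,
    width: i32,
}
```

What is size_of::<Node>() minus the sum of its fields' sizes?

height at 0 (size 4, align 4) → ends 4
depth at 4 (size 1, align 1) → ends 5
pad 3 to align 4 for stride
stride at 8 (size 4, align 4) → ends 12
format at 12 (size 1, align 1) → ends 13
pad 1 to align 2 for pitch
pitch at 14 (size 2, align 2) → ends 16
channels at 16 (size 1, align 1) → ends 17
pad 3 to align 4 for mip_level
mip_level at 20 (size 8, align 4) → ends 28
width at 28 (size 4, align 4) → ends 32
total 32 bytes, alignment 4
data bytes 25, size 32 → padding 7

7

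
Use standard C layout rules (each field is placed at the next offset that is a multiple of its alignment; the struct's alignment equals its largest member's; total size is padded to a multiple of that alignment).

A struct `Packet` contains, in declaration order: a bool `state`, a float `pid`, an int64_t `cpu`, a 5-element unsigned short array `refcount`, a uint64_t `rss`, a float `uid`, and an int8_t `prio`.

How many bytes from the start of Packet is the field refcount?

16

state at 0 (size 1, align 1) → ends 1
pad 3 to align 4 for pid
pid at 4 (size 4, align 4) → ends 8
cpu at 8 (size 8, align 8) → ends 16
refcount at 16 (size 10, align 2) → ends 26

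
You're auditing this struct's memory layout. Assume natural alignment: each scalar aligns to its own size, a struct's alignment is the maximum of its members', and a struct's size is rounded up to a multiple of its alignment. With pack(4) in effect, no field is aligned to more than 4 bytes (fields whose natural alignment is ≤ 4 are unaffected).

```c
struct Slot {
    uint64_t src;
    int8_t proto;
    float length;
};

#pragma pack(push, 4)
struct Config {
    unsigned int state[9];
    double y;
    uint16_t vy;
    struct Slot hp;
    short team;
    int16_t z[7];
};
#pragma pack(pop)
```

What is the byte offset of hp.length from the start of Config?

60

Slot: @0: src [8B, align 8] → 8; @8: proto [1B, align 1] → 9; +3 pad (align 4); @12: length [4B, align 4] → 16; size 16, align 8
@0: state [36B, align 4] → 36
@36: y [8B, align 4] → 44
@44: vy [2B, align 2] → 46
+2 pad (align 4)
@48: hp [16B, align 4] → 64
within Slot: length at 12
48 + 12 = 60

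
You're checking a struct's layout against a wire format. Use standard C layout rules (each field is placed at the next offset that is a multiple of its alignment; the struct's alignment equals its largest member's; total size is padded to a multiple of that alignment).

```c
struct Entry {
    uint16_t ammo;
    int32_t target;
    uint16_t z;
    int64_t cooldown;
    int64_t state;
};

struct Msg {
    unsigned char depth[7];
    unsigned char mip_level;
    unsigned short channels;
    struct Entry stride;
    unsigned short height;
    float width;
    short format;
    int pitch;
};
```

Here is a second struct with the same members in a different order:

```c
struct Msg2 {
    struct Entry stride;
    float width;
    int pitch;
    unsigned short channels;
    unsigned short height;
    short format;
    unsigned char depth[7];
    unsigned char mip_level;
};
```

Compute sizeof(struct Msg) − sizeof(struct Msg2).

8

Entry: ammo at 0 (size 2, align 2) → ends 2; pad 2 to align 4 for target; target at 4 (size 4, align 4) → ends 8; z at 8 (size 2, align 2) → ends 10; pad 6 to align 8 for cooldown; cooldown at 16 (size 8, align 8) → ends 24; state at 24 (size 8, align 8) → ends 32; total 32 bytes, alignment 8
depth at 0 (size 7, align 1) → ends 7
mip_level at 7 (size 1, align 1) → ends 8
channels at 8 (size 2, align 2) → ends 10
pad 6 to align 8 for stride
stride at 16 (size 32, align 8) → ends 48
height at 48 (size 2, align 2) → ends 50
pad 2 to align 4 for width
width at 52 (size 4, align 4) → ends 56
format at 56 (size 2, align 2) → ends 58
pad 2 to align 4 for pitch
pitch at 60 (size 4, align 4) → ends 64
total 64 bytes, alignment 8
— Msg2 —
stride at 0 (size 32, align 8) → ends 32
width at 32 (size 4, align 4) → ends 36
pitch at 36 (size 4, align 4) → ends 40
channels at 40 (size 2, align 2) → ends 42
height at 42 (size 2, align 2) → ends 44
format at 44 (size 2, align 2) → ends 46
depth at 46 (size 7, align 1) → ends 53
mip_level at 53 (size 1, align 1) → ends 54
tail pad 2 to reach multiple of 8
total 56 bytes, alignment 8
64 − 56 = 8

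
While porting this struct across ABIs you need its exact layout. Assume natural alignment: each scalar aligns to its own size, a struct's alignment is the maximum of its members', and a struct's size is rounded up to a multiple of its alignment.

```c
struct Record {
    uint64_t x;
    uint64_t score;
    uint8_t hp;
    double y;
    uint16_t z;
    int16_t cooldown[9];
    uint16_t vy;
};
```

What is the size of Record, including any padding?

@0: x [8B, align 8] → 8
@8: score [8B, align 8] → 16
@16: hp [1B, align 1] → 17
+7 pad (align 8)
@24: y [8B, align 8] → 32
@32: z [2B, align 2] → 34
@34: cooldown [18B, align 2] → 52
@52: vy [2B, align 2] → 54
+2 tail pad (align 8)
size 56, align 8

56 bytes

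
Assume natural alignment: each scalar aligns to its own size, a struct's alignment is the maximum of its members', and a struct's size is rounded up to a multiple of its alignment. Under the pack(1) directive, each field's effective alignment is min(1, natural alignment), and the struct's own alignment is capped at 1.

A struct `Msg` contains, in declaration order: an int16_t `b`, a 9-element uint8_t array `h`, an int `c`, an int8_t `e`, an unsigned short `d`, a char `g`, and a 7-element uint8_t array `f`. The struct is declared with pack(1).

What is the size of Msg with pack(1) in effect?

26

b at 0 (size 2, align 1) → ends 2
h at 2 (size 9, align 1) → ends 11
c at 11 (size 4, align 1) → ends 15
e at 15 (size 1, align 1) → ends 16
d at 16 (size 2, align 1) → ends 18
g at 18 (size 1, align 1) → ends 19
f at 19 (size 7, align 1) → ends 26
total 26 bytes, alignment 1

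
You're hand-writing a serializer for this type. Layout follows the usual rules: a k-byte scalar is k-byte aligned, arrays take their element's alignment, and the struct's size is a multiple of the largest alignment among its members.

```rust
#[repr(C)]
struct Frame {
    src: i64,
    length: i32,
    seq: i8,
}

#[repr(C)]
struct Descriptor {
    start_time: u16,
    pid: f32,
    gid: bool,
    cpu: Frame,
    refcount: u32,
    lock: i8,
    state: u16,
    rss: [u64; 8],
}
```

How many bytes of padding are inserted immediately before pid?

2

Frame: src at 0 (size 8, align 8) → ends 8; length at 8 (size 4, align 4) → ends 12; seq at 12 (size 1, align 1) → ends 13; tail pad 3 to reach multiple of 8; total 16 bytes, alignment 8
start_time at 0 (size 2, align 2) → ends 2
pad 2 to align 4 for pid
pid at 4 (size 4, align 4) → ends 8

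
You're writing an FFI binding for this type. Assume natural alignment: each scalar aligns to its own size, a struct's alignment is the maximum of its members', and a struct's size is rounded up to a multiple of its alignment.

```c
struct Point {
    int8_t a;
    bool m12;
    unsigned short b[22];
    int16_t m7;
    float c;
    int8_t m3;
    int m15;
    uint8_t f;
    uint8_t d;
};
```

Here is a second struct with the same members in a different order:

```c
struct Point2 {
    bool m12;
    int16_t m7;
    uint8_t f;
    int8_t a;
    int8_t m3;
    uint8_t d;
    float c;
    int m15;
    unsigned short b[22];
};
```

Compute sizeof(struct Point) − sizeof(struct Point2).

4

0..1  a  (1B, 1-aligned)
1..2  m12  (1B, 1-aligned)
2..46  b  (44B, 2-aligned)
46..48  m7  (2B, 2-aligned)
48..52  c  (4B, 4-aligned)
52..53  m3  (1B, 1-aligned)
53..56  -- padding (3B)
56..60  m15  (4B, 4-aligned)
60..61  f  (1B, 1-aligned)
61..62  d  (1B, 1-aligned)
62..64  -- tail padding (2B)
sizeof = 64, alignof = 4
— Point2 —
0..1  m12  (1B, 1-aligned)
1..2  -- padding (1B)
2..4  m7  (2B, 2-aligned)
4..5  f  (1B, 1-aligned)
5..6  a  (1B, 1-aligned)
6..7  m3  (1B, 1-aligned)
7..8  d  (1B, 1-aligned)
8..12  c  (4B, 4-aligned)
12..16  m15  (4B, 4-aligned)
16..60  b  (44B, 2-aligned)
sizeof = 60, alignof = 4
64 − 60 = 4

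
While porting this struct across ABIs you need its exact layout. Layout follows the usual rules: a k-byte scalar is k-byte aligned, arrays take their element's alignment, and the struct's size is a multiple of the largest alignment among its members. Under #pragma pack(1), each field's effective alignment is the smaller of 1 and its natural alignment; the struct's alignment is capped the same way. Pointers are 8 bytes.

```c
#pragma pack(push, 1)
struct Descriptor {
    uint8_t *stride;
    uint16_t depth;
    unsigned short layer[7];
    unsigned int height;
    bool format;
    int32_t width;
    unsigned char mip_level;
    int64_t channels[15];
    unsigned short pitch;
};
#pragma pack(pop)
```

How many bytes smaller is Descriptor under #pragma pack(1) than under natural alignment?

natural layout:
  stride at 0 (size 8, align 8) → ends 8
  depth at 8 (size 2, align 2) → ends 10
  layer at 10 (size 14, align 2) → ends 24
  height at 24 (size 4, align 4) → ends 28
  format at 28 (size 1, align 1) → ends 29
  pad 3 to align 4 for width
  width at 32 (size 4, align 4) → ends 36
  mip_level at 36 (size 1, align 1) → ends 37
  pad 3 to align 8 for channels
  channels at 40 (size 120, align 8) → ends 160
  pitch at 160 (size 2, align 2) → ends 162
  tail pad 6 to reach multiple of 8
  total 168 bytes, alignment 8
packed(1) layout:
  stride at 0 (size 8, align 1) → ends 8
  depth at 8 (size 2, align 1) → ends 10
  layer at 10 (size 14, align 1) → ends 24
  height at 24 (size 4, align 1) → ends 28
  format at 28 (size 1, align 1) → ends 29
  width at 29 (size 4, align 1) → ends 33
  mip_level at 33 (size 1, align 1) → ends 34
  channels at 34 (size 120, align 1) → ends 154
  pitch at 154 (size 2, align 1) → ends 156
  total 156 bytes, alignment 1
168 − 156 = 12

12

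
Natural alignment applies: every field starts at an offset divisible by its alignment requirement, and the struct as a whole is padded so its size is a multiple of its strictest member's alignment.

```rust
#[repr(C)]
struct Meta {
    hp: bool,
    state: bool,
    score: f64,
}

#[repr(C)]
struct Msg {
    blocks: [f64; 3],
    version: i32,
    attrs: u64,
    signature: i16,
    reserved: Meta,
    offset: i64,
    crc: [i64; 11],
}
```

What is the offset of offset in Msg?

64

Meta: 0..1  hp  (1B, 1-aligned); 1..2  state  (1B, 1-aligned); 2..8  -- padding (6B); 8..16  score  (8B, 8-aligned); sizeof = 16, alignof = 8
0..24  blocks  (24B, 8-aligned)
24..28  version  (4B, 4-aligned)
28..32  -- padding (4B)
32..40  attrs  (8B, 8-aligned)
40..42  signature  (2B, 2-aligned)
42..48  -- padding (6B)
48..64  reserved  (16B, 8-aligned)
64..72  offset  (8B, 8-aligned)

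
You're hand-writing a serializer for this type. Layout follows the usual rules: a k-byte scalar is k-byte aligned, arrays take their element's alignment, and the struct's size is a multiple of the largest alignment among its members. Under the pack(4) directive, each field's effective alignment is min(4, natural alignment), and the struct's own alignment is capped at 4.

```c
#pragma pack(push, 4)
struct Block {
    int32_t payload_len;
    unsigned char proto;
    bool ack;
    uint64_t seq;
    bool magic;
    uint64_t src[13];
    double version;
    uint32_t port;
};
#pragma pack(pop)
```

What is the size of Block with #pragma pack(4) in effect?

0..4  payload_len  (4B, 4-aligned)
4..5  proto  (1B, 1-aligned)
5..6  ack  (1B, 1-aligned)
6..8  -- padding (2B)
8..16  seq  (8B, 4-aligned)
16..17  magic  (1B, 1-aligned)
17..20  -- padding (3B)
20..124  src  (104B, 4-aligned)
124..132  version  (8B, 4-aligned)
132..136  port  (4B, 4-aligned)
sizeof = 136, alignof = 4

136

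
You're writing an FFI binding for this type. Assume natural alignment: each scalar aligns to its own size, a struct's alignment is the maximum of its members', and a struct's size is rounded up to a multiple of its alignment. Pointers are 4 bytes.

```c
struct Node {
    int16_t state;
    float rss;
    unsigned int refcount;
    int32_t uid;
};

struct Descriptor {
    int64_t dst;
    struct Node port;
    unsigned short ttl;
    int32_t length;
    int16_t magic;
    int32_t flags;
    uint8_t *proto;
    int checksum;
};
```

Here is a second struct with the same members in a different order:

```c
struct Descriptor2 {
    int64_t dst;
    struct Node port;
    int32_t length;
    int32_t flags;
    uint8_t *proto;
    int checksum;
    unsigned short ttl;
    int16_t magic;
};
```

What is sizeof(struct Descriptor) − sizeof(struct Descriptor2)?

Node: 0..2  state  (2B, 2-aligned); 2..4  -- padding (2B); 4..8  rss  (4B, 4-aligned); 8..12  refcount  (4B, 4-aligned); 12..16  uid  (4B, 4-aligned); sizeof = 16, alignof = 4
0..8  dst  (8B, 8-aligned)
8..24  port  (16B, 4-aligned)
24..26  ttl  (2B, 2-aligned)
26..28  -- padding (2B)
28..32  length  (4B, 4-aligned)
32..34  magic  (2B, 2-aligned)
34..36  -- padding (2B)
36..40  flags  (4B, 4-aligned)
40..44  proto  (4B, 4-aligned)
44..48  checksum  (4B, 4-aligned)
sizeof = 48, alignof = 8
— Descriptor2 —
0..8  dst  (8B, 8-aligned)
8..24  port  (16B, 4-aligned)
24..28  length  (4B, 4-aligned)
28..32  flags  (4B, 4-aligned)
32..36  proto  (4B, 4-aligned)
36..40  checksum  (4B, 4-aligned)
40..42  ttl  (2B, 2-aligned)
42..44  magic  (2B, 2-aligned)
44..48  -- tail padding (4B)
sizeof = 48, alignof = 8
48 − 48 = 0

0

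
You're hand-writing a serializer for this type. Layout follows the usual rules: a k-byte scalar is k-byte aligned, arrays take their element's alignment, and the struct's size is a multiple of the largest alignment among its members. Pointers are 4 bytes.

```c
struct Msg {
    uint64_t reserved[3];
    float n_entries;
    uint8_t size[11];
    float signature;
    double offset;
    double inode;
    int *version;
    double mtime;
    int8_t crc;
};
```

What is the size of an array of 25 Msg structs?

2200

0..24  reserved  (24B, 8-aligned)
24..28  n_entries  (4B, 4-aligned)
28..39  size  (11B, 1-aligned)
39..40  -- padding (1B)
40..44  signature  (4B, 4-aligned)
44..48  -- padding (4B)
48..56  offset  (8B, 8-aligned)
56..64  inode  (8B, 8-aligned)
64..68  version  (4B, 4-aligned)
68..72  -- padding (4B)
72..80  mtime  (8B, 8-aligned)
80..81  crc  (1B, 1-aligned)
81..88  -- tail padding (7B)
sizeof = 88, alignof = 8
array of 25: 25 × 88 = 2200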